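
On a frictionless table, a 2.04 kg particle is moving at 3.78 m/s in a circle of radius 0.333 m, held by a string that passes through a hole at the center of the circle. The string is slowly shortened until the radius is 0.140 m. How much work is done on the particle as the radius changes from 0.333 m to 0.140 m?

W ≈ 67.9 J

Central (radial) force ⇒ zero torque about the center ⇒ m v r is constant.
v₂ = v₁ r₁ / r₂ = (3.78)(0.333) / (0.140) = 8.991 m/s.
W = ΔKE = ½m(v₂² − v₁²) = 67.88 J.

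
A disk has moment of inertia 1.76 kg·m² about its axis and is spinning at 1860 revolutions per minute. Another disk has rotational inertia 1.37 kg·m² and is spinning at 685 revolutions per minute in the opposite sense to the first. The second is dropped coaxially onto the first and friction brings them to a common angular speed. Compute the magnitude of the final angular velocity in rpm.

No external torque acts about the common axis, so total angular momentum is conserved.
Taking A's sense as positive: L = (1.760)(1860) − (1.370)(685) = 2335 kg·m²·rpm.
Combined I = 1.760 + 1.370 = 3.130 kg·m².
ω_f = L / I = 2335 / 3.130 = 746.1 rpm.

|ω_f| ≈ 746 rpm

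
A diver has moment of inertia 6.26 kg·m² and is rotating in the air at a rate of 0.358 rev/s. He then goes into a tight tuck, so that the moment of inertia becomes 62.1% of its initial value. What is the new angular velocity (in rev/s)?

ω₂ ≈ 0.576 rev/s

Angular momentum about the spin axis is conserved since the torque about it is zero.
I₂ = 0.621 × 6.26 = 3.887 kg·m².
ω₂ = I₁ω₁ / I₂ = (6.260)(0.358 rev/s) / (3.887) = 0.5765 rev/s.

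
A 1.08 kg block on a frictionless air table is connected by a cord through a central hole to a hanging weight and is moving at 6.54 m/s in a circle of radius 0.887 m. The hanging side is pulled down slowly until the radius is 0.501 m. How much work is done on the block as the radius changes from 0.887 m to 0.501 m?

The only horizontal force on the mass is along the cord (radial), so it exerts no torque about the hole and angular momentum m v r is conserved.
v₂ = v₁ r₁ / r₂ = (6.54)(0.887) / (0.501) = 11.58 m/s.
W = ΔKE = ½m(v₂² − v₁²) = 49.30 J.

W ≈ 49.3 J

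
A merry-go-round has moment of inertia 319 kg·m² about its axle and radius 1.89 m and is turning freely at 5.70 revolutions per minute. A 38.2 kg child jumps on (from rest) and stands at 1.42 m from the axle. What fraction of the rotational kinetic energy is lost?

No external torque acts about the axle; L_before = L_after.
Added inertia Σmr² = (38.2)(1.42)² = 77.03 kg·m²; I_f = 319.0 + 77.03 = 396.0 kg·m².
ω_f = I_p ω_i / I_f = (319.0)(5.70) / 396.0 = 4.591 rpm.
KE_i = ½(319.0)(0.5969 rad/s)² = 56.83 J; KE_f = ½(396.0)(0.4808)² = 45.78 J.
Fraction lost = 0.1945.

fraction ≈ 0.194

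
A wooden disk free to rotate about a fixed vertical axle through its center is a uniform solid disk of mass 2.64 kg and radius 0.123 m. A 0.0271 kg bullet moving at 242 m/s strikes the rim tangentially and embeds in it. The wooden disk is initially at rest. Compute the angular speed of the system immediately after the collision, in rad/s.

|ω_f| ≈ 39.6 rad/s

The axle reaction passes through the axle and exerts no torque about it; angular momentum about the axle is conserved through the impact.
I_p = ½(2.64)(0.123)² = 0.01997 kg·m². Taking the sense of the bullet's angular momentum as positive, L_{bullet} = m v R = (0.0271)(242)(0.123) = 0.8067 kg·m²/s.
L_i = 0 + 0.8067 = 0.8067 kg·m²/s.
After sticking, I_f = I_p + m R² = 0.01997 + (0.0271)(0.123)² = 0.02038 kg·m².
ω_f = L_i / I_f = 0.8067 / 0.02038 = 39.58 rad/s.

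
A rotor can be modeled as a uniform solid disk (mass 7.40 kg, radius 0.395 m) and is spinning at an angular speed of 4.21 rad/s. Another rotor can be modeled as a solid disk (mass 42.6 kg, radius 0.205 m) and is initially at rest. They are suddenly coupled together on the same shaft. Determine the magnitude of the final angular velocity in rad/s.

No external torque acts about the common axis, so total angular momentum is conserved.
Moments of inertia: I_A = ½(7.40)(0.395)² = 0.5773 kg·m²; I_B = ½(42.6)(0.205)² = 0.8951 kg·m².
Taking A's sense as positive: L = (0.5773)(4.21) = 2.430 kg·m²·rad/s.
Combined I = 0.5773 + 0.8951 = 1.472 kg·m².
ω_f = L / I = 2.430 / 1.472 = 1.651 rad/s.

|ω_f| ≈ 1.65 rad/s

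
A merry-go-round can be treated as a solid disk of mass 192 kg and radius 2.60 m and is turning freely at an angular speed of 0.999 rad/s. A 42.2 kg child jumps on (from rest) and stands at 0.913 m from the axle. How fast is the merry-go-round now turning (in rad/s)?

The added mass arrives with no angular momentum about the axle, and any external torque about the axle is negligible, so the system's angular momentum is conserved.
I_p = ½(192)(2.60)² = 649.0 kg·m².
Added inertia Σmr² = (42.2)(0.913)² = 35.18 kg·m²; I_f = 649.0 + 35.18 = 684.1 kg·m².
ω_f = I_p ω_i / I_f = (649.0)(0.999) / 684.1 = 0.9476 rad/s.

ω_f ≈ 0.948 rad/s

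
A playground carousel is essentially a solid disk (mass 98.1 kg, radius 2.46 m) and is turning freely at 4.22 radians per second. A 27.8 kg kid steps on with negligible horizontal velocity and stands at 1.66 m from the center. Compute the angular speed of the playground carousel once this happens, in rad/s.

The added mass arrives with no angular momentum about the center, and any external torque about the center is negligible, so the system's angular momentum is conserved.
I_p = ½(98.1)(2.46)² = 296.8 kg·m².
Added inertia Σmr² = (27.8)(1.66)² = 76.61 kg·m²; I_f = 296.8 + 76.61 = 373.4 kg·m².
ω_f = I_p ω_i / I_f = (296.8)(4.22) / 373.4 = 3.354 rad/s.

ω_f ≈ 3.35 rad/s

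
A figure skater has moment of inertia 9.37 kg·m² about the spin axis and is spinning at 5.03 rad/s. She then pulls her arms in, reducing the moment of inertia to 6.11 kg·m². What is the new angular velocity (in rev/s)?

With no external torque about the axis, L is conserved: I₁ω₁ = I₂ω₂.
ω₂ = I₁ω₁ / I₂ = (9.370)(5.03 rad/s) / (6.110) = 7.714 rad/s = 1.228 rev/s.

ω₂ ≈ 1.23 rev/s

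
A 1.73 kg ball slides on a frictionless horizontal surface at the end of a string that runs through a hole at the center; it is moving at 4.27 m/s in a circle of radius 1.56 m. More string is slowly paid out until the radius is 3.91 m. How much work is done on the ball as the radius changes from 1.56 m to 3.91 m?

Central (radial) force ⇒ zero torque about the center ⇒ m v r is constant.
v₂ = v₁ r₁ / r₂ = (4.27)(1.56) / (3.91) = 1.704 m/s.
W = ΔKE = ½m(v₂² − v₁²) = -13.26 J.

W ≈ -13.3 J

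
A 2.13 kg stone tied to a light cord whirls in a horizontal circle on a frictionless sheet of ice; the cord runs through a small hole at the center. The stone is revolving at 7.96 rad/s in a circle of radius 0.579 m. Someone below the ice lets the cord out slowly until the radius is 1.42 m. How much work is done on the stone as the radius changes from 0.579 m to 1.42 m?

W ≈ -18.9 J

The constraining force is radial, so m r² ω about the center is conserved.
ω₂ = ω₁ (r₁/r₂)² = (7.96)(0.579/1.42)² = 1.323 rad/s.
W = ΔKE = ½m(v₂² − v₁²) = -18.86 J.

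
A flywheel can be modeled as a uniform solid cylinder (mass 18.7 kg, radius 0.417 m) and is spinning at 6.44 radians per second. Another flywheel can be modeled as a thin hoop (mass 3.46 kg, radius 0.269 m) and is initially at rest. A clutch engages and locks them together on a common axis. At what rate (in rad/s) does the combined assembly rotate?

No external torque acts about the common axis, so total angular momentum is conserved.
Moments of inertia: I_A = ½(18.7)(0.417)² = 1.626 kg·m²; I_B = (3.46)(0.269)² = 0.2504 kg·m².
Taking A's sense as positive: L = (1.626)(6.44) = 10.47 kg·m²·rad/s.
Combined I = 1.626 + 0.2504 = 1.876 kg·m².
ω_f = L / I = 10.47 / 1.876 = 5.581 rad/s.

|ω_f| ≈ 5.58 rad/s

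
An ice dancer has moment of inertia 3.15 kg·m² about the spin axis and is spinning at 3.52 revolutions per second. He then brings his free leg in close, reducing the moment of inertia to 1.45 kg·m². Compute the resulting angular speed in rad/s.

ω₂ ≈ 48.0 rad/s

Angular momentum about the spin axis is conserved since the torque about it is zero.
ω₂ = I₁ω₁ / I₂ = (3.150)(3.52 rev/s) / (1.450) = 7.647 rev/s = 48.05 rad/s.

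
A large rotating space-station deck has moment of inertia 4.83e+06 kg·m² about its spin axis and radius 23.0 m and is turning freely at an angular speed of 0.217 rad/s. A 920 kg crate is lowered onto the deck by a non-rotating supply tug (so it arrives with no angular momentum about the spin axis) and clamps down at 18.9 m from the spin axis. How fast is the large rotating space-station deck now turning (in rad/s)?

ω_f ≈ 0.203 rad/s

The added mass arrives with no angular momentum about the spin axis, and any external torque about the spin axis is negligible, so the system's angular momentum is conserved.
Added inertia Σmr² = (920)(18.9)² = 3.286e+05 kg·m²; I_f = 4.830e+06 + 3.286e+05 = 5.159e+06 kg·m².
ω_f = I_p ω_i / I_f = (4.830e+06)(0.217) / 5.159e+06 = 0.2032 rad/s.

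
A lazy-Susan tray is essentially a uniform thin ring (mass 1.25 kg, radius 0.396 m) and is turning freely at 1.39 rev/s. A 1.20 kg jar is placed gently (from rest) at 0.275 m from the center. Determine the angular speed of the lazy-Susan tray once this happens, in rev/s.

No external torque acts about the center; L_before = L_after.
I_p = (1.25)(0.396)² = 0.1960 kg·m².
Added inertia Σmr² = (1.20)(0.275)² = 0.09075 kg·m²; I_f = 0.1960 + 0.09075 = 0.2868 kg·m².
ω_f = I_p ω_i / I_f = (0.1960)(1.39) / 0.2868 = 0.9501 rev/s.

ω_f ≈ 0.950 rev/s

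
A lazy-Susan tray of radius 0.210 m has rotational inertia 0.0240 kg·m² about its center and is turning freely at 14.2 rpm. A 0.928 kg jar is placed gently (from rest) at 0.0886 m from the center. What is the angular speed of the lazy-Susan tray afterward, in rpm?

The added mass arrives with no angular momentum about the center, and any external torque about the center is negligible, so the system's angular momentum is conserved.
Added inertia Σmr² = (0.928)(0.0886)² = 0.007285 kg·m²; I_f = 0.02400 + 0.007285 = 0.03128 kg·m².
ω_f = I_p ω_i / I_f = (0.02400)(14.2) / 0.03128 = 10.89 rpm.

ω_f ≈ 10.9 rpm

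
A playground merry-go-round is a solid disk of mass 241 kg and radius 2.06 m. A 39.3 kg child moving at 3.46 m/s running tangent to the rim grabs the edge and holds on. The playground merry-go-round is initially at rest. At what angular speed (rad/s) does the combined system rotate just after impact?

|ω_f| ≈ 0.413 rad/s

The axle reaction passes through the axle and exerts no torque about it; angular momentum about the axle is conserved through the impact.
I_p = ½(241)(2.06)² = 511.4 kg·m². Taking the sense of the child's angular momentum as positive, L_{child} = m v R = (39.3)(3.46)(2.06) = 280.1 kg·m²/s.
L_i = 0 + 280.1 = 280.1 kg·m²/s.
After sticking, I_f = I_p + m R² = 511.4 + (39.3)(2.06)² = 678.1 kg·m².
ω_f = L_i / I_f = 280.1 / 678.1 = 0.4131 rad/s.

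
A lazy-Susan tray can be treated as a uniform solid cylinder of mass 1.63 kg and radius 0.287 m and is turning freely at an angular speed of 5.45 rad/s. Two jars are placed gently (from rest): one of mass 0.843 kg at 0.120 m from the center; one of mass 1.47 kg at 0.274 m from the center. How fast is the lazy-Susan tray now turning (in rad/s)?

The added mass arrives with no angular momentum about the center, and any external torque about the center is negligible, so the system's angular momentum is conserved.
I_p = ½(1.63)(0.287)² = 0.06713 kg·m².
Added inertia Σmr² = (0.843)(0.120)² + (1.47)(0.274)² = 0.1225 kg·m²; I_f = 0.06713 + 0.1225 = 0.1896 kg·m².
ω_f = I_p ω_i / I_f = (0.06713)(5.45) / 0.1896 = 1.929 rad/s.

ω_f ≈ 1.93 rad/s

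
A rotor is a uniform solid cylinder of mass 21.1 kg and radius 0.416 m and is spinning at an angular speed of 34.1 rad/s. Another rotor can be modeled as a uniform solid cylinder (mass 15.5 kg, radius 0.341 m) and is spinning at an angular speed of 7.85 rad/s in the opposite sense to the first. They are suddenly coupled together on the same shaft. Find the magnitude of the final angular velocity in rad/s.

No external torque acts about the common axis, so total angular momentum is conserved.
Moments of inertia: I_A = ½(21.1)(0.416)² = 1.826 kg·m²; I_B = ½(15.5)(0.341)² = 0.9012 kg·m².
Taking A's sense as positive: L = (1.826)(34.1) − (0.9012)(7.85) = 55.18 kg·m²·rad/s.
Combined I = 1.826 + 0.9012 = 2.727 kg·m².
ω_f = L / I = 55.18 / 2.727 = 20.24 rad/s.

|ω_f| ≈ 20.2 rad/s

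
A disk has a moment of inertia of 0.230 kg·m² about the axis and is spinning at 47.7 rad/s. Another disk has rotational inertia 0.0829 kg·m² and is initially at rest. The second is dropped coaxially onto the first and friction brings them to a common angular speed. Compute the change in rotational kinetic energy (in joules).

ΔKE ≈ -69.3 J

The coupling torques are internal; angular momentum about the shared axis is conserved.
Taking A's sense as positive: L = (0.2300)(47.7) = 10.97 kg·m²·rad/s.
Combined I = 0.2300 + 0.08290 = 0.3129 kg·m².
ω_f = L / I = 10.97 / 0.3129 = 35.06 rad/s.
KE_i = ½ΣIω² = 261.7 J; KE_f = ½(0.3129)(35.06)² = 192.3 J.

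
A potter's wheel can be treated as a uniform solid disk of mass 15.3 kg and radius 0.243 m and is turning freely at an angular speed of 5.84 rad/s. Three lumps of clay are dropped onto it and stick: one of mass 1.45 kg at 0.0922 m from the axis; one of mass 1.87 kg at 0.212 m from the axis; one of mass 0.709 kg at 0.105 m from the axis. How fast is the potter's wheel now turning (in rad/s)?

ω_f ≈ 4.75 rad/s

No external torque acts about the axis; L_before = L_after.
I_p = ½(15.3)(0.243)² = 0.4517 kg·m².
Added inertia Σmr² = (1.45)(0.0922)² + (1.87)(0.212)² + (0.709)(0.105)² = 0.1042 kg·m²; I_f = 0.4517 + 0.1042 = 0.5559 kg·m².
ω_f = I_p ω_i / I_f = (0.4517)(5.84) / 0.5559 = 4.745 rad/s.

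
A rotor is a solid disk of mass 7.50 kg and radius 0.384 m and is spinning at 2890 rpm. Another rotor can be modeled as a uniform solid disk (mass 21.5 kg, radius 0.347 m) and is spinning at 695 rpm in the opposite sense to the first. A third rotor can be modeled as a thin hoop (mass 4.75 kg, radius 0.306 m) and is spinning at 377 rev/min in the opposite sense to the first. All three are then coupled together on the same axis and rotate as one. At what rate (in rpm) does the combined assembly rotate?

|ω_f| ≈ 232 rpm

No external torque acts about the common axis, so total angular momentum is conserved.
Moments of inertia: I_A = ½(7.50)(0.384)² = 0.5530 kg·m²; I_B = ½(21.5)(0.347)² = 1.294 kg·m²; I_C = (4.75)(0.306)² = 0.4448 kg·m².
Taking A's sense as positive: L = (0.5530)(2890) − (1.294)(695) − (0.4448)(377) = 530.8 kg·m²·rpm.
Combined I = 0.5530 + 1.294 + 0.4448 = 2.292 kg·m².
ω_f = L / I = 530.8 / 2.292 = 231.6 rpm.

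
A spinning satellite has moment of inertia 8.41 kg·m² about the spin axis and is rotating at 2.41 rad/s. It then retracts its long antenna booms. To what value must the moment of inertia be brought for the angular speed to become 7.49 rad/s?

With no external torque about the axis, L is conserved: I₁ω₁ = I₂ω₂.
I₂ = I₁ω₁ / ω₂ = (8.41)(2.41) / (7.49) = 2.706 kg·m².

I₂ ≈ 2.71 kg·m²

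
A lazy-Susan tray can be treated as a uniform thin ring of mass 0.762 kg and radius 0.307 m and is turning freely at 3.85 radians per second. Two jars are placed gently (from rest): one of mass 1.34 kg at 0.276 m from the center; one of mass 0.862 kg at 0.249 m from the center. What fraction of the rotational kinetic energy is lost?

No external torque acts about the center; L_before = L_after.
I_p = (0.762)(0.307)² = 0.07182 kg·m².
Added inertia Σmr² = (1.34)(0.276)² + (0.862)(0.249)² = 0.1555 kg·m²; I_f = 0.07182 + 0.1555 = 0.2273 kg·m².
ω_f = I_p ω_i / I_f = (0.07182)(3.85) / 0.2273 = 1.216 rad/s.
KE_i = ½(0.07182)(3.850 rad/s)² = 0.5323 J; KE_f = ½(0.2273)(1.216)² = 0.1681 J.
Fraction lost = 0.6841.

fraction ≈ 0.684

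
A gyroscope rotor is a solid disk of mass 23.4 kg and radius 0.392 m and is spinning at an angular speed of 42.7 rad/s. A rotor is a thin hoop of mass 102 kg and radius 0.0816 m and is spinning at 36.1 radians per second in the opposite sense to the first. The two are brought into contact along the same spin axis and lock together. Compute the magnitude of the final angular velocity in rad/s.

|ω_f| ≈ 21.1 rad/s

No external torque acts about the common axis, so total angular momentum is conserved.
Moments of inertia: I_A = ½(23.4)(0.392)² = 1.798 kg·m²; I_B = (102)(0.0816)² = 0.6792 kg·m².
Taking A's sense as positive: L = (1.798)(42.7) − (0.6792)(36.1) = 52.25 kg·m²·rad/s.
Combined I = 1.798 + 0.6792 = 2.477 kg·m².
ω_f = L / I = 52.25 / 2.477 = 21.09 rad/s.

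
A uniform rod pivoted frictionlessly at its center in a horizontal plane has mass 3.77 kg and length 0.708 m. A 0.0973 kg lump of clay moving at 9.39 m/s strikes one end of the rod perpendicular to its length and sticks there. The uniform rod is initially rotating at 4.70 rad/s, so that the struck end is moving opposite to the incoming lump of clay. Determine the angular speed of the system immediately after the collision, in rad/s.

The axle reaction passes through the pivot and exerts no torque about it; angular momentum about the pivot is conserved through the impact.
I_p = (1/12)(3.77)(0.708)² = 0.1575 kg·m². Taking the sense of the lump of clay's angular momentum as positive, L_{lump} = m v R = (0.0973)(9.39)(0.708/2) = 0.3234 kg·m²/s.
L_i = −I_p ω_p + m v R = −(0.1575)(4.70) + 0.3234 = -0.4167 kg·m²/s.
After sticking, I_f = I_p + m R² = 0.1575 + (0.0973)(0.708/2)² = 0.1697 kg·m².
ω_f = L_i / I_f = -0.4167 / 0.1697 = -2.456 rad/s.

|ω_f| ≈ 2.46 rad/s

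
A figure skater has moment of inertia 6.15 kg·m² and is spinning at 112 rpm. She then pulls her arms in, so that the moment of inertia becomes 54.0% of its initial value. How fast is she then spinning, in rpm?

ω₂ ≈ 207 rpm

No external torque acts about the spin axis, so angular momentum is conserved.
I₂ = 0.540 × 6.15 = 3.321 kg·m².
ω₂ = I₁ω₁ / I₂ = (6.150)(112 rpm) / (3.321) = 207.4 rpm.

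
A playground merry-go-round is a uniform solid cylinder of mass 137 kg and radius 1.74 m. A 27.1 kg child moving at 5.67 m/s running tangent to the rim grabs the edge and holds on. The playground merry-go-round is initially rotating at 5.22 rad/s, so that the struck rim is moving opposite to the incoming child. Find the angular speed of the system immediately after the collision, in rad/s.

|ω_f| ≈ 2.82 rad/s

The axle reaction passes through the axle and exerts no torque about it; angular momentum about the axle is conserved through the impact.
I_p = ½(137)(1.74)² = 207.4 kg·m². Taking the sense of the child's angular momentum as positive, L_{child} = m v R = (27.1)(5.67)(1.74) = 267.4 kg·m²/s.
L_i = −I_p ω_p + m v R = −(207.4)(5.22) + 267.4 = -815.2 kg·m²/s.
After sticking, I_f = I_p + m R² = 207.4 + (27.1)(1.74)² = 289.4 kg·m².
ω_f = L_i / I_f = -815.2 / 289.4 = -2.817 rad/s.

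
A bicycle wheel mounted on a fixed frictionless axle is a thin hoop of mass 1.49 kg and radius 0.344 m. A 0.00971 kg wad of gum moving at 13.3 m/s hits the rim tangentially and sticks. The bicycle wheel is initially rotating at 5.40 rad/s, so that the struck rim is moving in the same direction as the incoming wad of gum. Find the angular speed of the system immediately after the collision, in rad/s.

|ω_f| ≈ 5.62 rad/s

The axle reaction passes through the axle and exerts no torque about it; angular momentum about the axle is conserved through the impact.
I_p = (1.49)(0.344)² = 0.1763 kg·m². Taking the sense of the wad of gum's angular momentum as positive, L_{wad} = m v R = (0.00971)(13.3)(0.344) = 0.04443 kg·m²/s.
L_i = +I_p ω_p + m v R = +(0.1763)(5.40) + 0.04443 = 0.9966 kg·m²/s.
After sticking, I_f = I_p + m R² = 0.1763 + (0.00971)(0.344)² = 0.1775 kg·m².
ω_f = L_i / I_f = 0.9966 / 0.1775 = 5.615 rad/s.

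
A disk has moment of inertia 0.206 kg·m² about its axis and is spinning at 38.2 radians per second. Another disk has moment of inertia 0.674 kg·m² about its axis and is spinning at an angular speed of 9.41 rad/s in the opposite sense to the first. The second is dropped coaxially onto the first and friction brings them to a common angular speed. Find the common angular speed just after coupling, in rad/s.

The coupling torques are internal; angular momentum about the shared axis is conserved.
Taking A's sense as positive: L = (0.2060)(38.2) − (0.6740)(9.41) = 1.527 kg·m²·rad/s.
Combined I = 0.2060 + 0.6740 = 0.8800 kg·m².
ω_f = L / I = 1.527 / 0.8800 = 1.735 rad/s.

|ω_f| ≈ 1.74 rad/s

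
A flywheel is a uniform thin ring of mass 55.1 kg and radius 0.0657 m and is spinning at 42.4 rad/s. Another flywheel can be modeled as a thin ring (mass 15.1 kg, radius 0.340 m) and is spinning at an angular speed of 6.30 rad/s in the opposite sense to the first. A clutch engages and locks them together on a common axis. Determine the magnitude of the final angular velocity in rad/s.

The coupling torques are internal; angular momentum about the shared axis is conserved.
Moments of inertia: I_A = (55.1)(0.0657)² = 0.2378 kg·m²; I_B = (15.1)(0.340)² = 1.746 kg·m².
Taking A's sense as positive: L = (0.2378)(42.4) − (1.746)(6.30) = -0.9127 kg·m²·rad/s.
Combined I = 0.2378 + 1.746 = 1.983 kg·m².
ω_f = L / I = -0.9127 / 1.983 = -0.4602 rad/s.

|ω_f| ≈ 0.460 rad/s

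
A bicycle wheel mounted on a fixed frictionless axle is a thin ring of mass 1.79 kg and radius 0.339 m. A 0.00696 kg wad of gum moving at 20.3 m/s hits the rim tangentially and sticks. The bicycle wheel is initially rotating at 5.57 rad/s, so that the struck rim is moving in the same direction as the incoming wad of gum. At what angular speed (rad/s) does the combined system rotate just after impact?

|ω_f| ≈ 5.78 rad/s

About the axle the impulsive forces during the collision are internal, so angular momentum about that axis is conserved.
I_p = (1.79)(0.339)² = 0.2057 kg·m². Taking the sense of the wad of gum's angular momentum as positive, L_{wad} = m v R = (0.00696)(20.3)(0.339) = 0.04790 kg·m²/s.
L_i = +I_p ω_p + m v R = +(0.2057)(5.57) + 0.04790 = 1.194 kg·m²/s.
After sticking, I_f = I_p + m R² = 0.2057 + (0.00696)(0.339)² = 0.2065 kg·m².
ω_f = L_i / I_f = 1.194 / 0.2065 = 5.780 rad/s.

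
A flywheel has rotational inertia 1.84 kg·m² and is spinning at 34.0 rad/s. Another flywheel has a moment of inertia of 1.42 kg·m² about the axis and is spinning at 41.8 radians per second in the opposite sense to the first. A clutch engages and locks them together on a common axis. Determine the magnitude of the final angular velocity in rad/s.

|ω_f| ≈ 0.983 rad/s

The coupling torques are internal; angular momentum about the shared axis is conserved.
Taking A's sense as positive: L = (1.840)(34.0) − (1.420)(41.8) = 3.204 kg·m²·rad/s.
Combined I = 1.840 + 1.420 = 3.260 kg·m².
ω_f = L / I = 3.204 / 3.260 = 0.9828 rad/s.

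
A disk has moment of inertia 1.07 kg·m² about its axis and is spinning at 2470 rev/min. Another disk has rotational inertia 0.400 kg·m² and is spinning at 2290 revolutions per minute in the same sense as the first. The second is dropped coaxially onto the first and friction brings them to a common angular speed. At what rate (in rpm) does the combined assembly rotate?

No external torque acts about the common axis, so total angular momentum is conserved.
Taking A's sense as positive: L = (1.070)(2470) + (0.4000)(2290) = 3559 kg·m²·rpm.
Combined I = 1.070 + 0.4000 = 1.470 kg·m².
ω_f = L / I = 3559 / 1.470 = 2421 rpm.

|ω_f| ≈ 2420 rpm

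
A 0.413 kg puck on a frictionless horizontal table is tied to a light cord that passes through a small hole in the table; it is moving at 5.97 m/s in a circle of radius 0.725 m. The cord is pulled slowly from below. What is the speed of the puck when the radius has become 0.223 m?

The only horizontal force on the mass is along the cord (radial), so it exerts no torque about the hole and angular momentum m v r is conserved.
v₂ = v₁ r₁ / r₂ = (5.97)(0.725) / (0.223) = 19.41 m/s.

v₂ ≈ 19.4 m/s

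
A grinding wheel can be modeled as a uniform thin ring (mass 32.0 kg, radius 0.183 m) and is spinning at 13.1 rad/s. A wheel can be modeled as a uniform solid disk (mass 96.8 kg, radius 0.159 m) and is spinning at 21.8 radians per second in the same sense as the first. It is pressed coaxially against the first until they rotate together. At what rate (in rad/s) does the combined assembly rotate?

|ω_f| ≈ 17.7 rad/s

The coupling torques are internal; angular momentum about the shared axis is conserved.
Moments of inertia: I_A = (32.0)(0.183)² = 1.072 kg·m²; I_B = ½(96.8)(0.159)² = 1.224 kg·m².
Taking A's sense as positive: L = (1.072)(13.1) + (1.224)(21.8) = 40.71 kg·m²·rad/s.
Combined I = 1.072 + 1.224 = 2.295 kg·m².
ω_f = L / I = 40.71 / 2.295 = 17.74 rad/s.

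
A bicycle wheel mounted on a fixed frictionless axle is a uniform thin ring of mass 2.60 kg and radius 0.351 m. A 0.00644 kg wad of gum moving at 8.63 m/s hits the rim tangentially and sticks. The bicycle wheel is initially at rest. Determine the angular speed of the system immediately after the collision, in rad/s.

About the axle the impulsive forces during the collision are internal, so angular momentum about that axis is conserved.
I_p = (2.60)(0.351)² = 0.3203 kg·m². Taking the sense of the wad of gum's angular momentum as positive, L_{wad} = m v R = (0.00644)(8.63)(0.351) = 0.01951 kg·m²/s.
L_i = 0 + 0.01951 = 0.01951 kg·m²/s.
After sticking, I_f = I_p + m R² = 0.3203 + (0.00644)(0.351)² = 0.3211 kg·m².
ω_f = L_i / I_f = 0.01951 / 0.3211 = 0.06075 rad/s.

|ω_f| ≈ 0.0607 rad/s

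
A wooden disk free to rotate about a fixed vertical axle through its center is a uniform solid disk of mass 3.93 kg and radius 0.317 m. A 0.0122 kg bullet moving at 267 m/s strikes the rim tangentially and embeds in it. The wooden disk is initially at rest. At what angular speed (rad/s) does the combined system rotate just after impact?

The axle reaction passes through the axle and exerts no torque about it; angular momentum about the axle is conserved through the impact.
I_p = ½(3.93)(0.317)² = 0.1975 kg·m². Taking the sense of the bullet's angular momentum as positive, L_{bullet} = m v R = (0.0122)(267)(0.317) = 1.033 kg·m²/s.
L_i = 0 + 1.033 = 1.033 kg·m²/s.
After sticking, I_f = I_p + m R² = 0.1975 + (0.0122)(0.317)² = 0.1987 kg·m².
ω_f = L_i / I_f = 1.033 / 0.1987 = 5.197 rad/s.

|ω_f| ≈ 5.20 rad/s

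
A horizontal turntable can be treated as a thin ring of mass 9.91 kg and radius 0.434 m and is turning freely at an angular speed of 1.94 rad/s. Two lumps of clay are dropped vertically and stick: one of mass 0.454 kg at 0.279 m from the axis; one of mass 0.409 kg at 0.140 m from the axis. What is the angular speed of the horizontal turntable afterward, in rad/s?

The added mass arrives with no angular momentum about the axis, and any external torque about the axis is negligible, so the system's angular momentum is conserved.
I_p = (9.91)(0.434)² = 1.867 kg·m².
Added inertia Σmr² = (0.454)(0.279)² + (0.409)(0.140)² = 0.04336 kg·m²; I_f = 1.867 + 0.04336 = 1.910 kg·m².
ω_f = I_p ω_i / I_f = (1.867)(1.94) / 1.910 = 1.896 rad/s.

ω_f ≈ 1.90 rad/s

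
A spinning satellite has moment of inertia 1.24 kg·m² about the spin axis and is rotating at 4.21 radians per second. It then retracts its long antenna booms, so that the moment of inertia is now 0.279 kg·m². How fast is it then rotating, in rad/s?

No external torque acts about the spin axis, so angular momentum is conserved.
ω₂ = I₁ω₁ / I₂ = (1.240)(4.21 rad/s) / (0.2790) = 18.71 rad/s.

ω₂ ≈ 18.7 rad/s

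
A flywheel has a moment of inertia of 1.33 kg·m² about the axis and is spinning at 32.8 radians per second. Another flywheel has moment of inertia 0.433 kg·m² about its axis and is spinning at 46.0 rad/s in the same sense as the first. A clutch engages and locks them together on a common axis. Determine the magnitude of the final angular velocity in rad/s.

|ω_f| ≈ 36.0 rad/s

The coupling torques are internal; angular momentum about the shared axis is conserved.
Taking A's sense as positive: L = (1.330)(32.8) + (0.4330)(46.0) = 63.54 kg·m²·rad/s.
Combined I = 1.330 + 0.4330 = 1.763 kg·m².
ω_f = L / I = 63.54 / 1.763 = 36.04 rad/s.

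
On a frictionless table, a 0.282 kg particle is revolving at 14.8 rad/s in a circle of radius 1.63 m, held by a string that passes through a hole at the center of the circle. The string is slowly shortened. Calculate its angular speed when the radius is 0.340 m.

ω₂ ≈ 340 rad/s

No torque about the axis ⇒ m r₁² ω₁ = m r₂² ω₂.
ω₂ = ω₁ (r₁/r₂)² = (14.8)(1.63/0.340)² = 340.2 rad/s.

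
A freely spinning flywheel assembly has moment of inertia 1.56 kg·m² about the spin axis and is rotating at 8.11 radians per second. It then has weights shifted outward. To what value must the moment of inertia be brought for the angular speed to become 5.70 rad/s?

I₂ ≈ 2.22 kg·m²

Angular momentum about the spin axis is conserved since the torque about it is zero.
I₂ = I₁ω₁ / ω₂ = (1.56)(8.11) / (5.70) = 2.220 kg·m².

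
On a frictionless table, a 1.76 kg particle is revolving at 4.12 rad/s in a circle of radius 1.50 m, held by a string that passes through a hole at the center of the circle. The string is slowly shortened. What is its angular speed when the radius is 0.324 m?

ω₂ ≈ 88.3 rad/s

No torque about the axis ⇒ m r₁² ω₁ = m r₂² ω₂.
ω₂ = ω₁ (r₁/r₂)² = (4.12)(1.50/0.324)² = 88.31 rad/s.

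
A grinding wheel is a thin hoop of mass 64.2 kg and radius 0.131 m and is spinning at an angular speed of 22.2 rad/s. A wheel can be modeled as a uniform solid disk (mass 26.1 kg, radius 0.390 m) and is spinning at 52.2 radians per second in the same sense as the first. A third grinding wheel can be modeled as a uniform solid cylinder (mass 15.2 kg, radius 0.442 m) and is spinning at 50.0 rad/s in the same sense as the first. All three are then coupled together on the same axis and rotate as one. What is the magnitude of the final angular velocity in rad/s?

|ω_f| ≈ 44.3 rad/s

No external torque acts about the common axis, so total angular momentum is conserved.
Moments of inertia: I_A = (64.2)(0.131)² = 1.102 kg·m²; I_B = ½(26.1)(0.390)² = 1.985 kg·m²; I_C = ½(15.2)(0.442)² = 1.485 kg·m².
Taking A's sense as positive: L = (1.102)(22.2) + (1.985)(52.2) + (1.485)(50.0) = 202.3 kg·m²·rad/s.
Combined I = 1.102 + 1.985 + 1.485 = 4.571 kg·m².
ω_f = L / I = 202.3 / 4.571 = 44.26 rad/s.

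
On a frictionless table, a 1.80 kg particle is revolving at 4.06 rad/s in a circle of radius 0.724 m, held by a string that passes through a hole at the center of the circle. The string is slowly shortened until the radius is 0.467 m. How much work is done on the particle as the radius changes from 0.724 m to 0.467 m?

W ≈ 10.9 J

The constraining force is radial, so m r² ω about the center is conserved.
ω₂ = ω₁ (r₁/r₂)² = (4.06)(0.724/0.467)² = 9.758 rad/s.
W = ΔKE = ½m(v₂² − v₁²) = 10.91 J.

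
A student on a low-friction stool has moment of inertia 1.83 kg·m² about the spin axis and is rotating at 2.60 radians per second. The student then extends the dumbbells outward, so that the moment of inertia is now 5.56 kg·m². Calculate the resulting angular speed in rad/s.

Angular momentum about the spin axis is conserved since the torque about it is zero.
ω₂ = I₁ω₁ / I₂ = (1.830)(2.60 rad/s) / (5.560) = 0.8558 rad/s.

ω₂ ≈ 0.856 rad/s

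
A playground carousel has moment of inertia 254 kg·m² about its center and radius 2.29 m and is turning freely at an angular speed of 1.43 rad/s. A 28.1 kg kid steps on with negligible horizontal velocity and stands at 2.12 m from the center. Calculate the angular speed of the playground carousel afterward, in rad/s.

ω_f ≈ 0.955 rad/s

The added mass arrives with no angular momentum about the center, and any external torque about the center is negligible, so the system's angular momentum is conserved.
Added inertia Σmr² = (28.1)(2.12)² = 126.3 kg·m²; I_f = 254.0 + 126.3 = 380.3 kg·m².
ω_f = I_p ω_i / I_f = (254.0)(1.43) / 380.3 = 0.9551 rad/s.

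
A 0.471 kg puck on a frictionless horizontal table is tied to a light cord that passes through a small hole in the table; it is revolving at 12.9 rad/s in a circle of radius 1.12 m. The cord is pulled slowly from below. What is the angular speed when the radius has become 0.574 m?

The constraining force is radial, so m r² ω about the center is conserved.
ω₂ = ω₁ (r₁/r₂)² = (12.9)(1.12/0.574)² = 49.11 rad/s.

ω₂ ≈ 49.1 rad/s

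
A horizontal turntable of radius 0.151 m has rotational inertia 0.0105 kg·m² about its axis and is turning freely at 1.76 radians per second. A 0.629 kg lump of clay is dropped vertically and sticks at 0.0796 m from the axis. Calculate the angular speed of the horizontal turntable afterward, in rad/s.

ω_f ≈ 1.28 rad/s

The added mass arrives with no angular momentum about the axis, and any external torque about the axis is negligible, so the system's angular momentum is conserved.
Added inertia Σmr² = (0.629)(0.0796)² = 0.003985 kg·m²; I_f = 0.01050 + 0.003985 = 0.01449 kg·m².
ω_f = I_p ω_i / I_f = (0.01050)(1.76) / 0.01449 = 1.276 rad/s.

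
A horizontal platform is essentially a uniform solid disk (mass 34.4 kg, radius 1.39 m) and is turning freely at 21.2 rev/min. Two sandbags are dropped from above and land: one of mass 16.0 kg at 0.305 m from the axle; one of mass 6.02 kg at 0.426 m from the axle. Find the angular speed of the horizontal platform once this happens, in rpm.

ω_f ≈ 19.7 rpm

The added mass arrives with no angular momentum about the axle, and any external torque about the axle is negligible, so the system's angular momentum is conserved.
I_p = ½(34.4)(1.39)² = 33.23 kg·m².
Added inertia Σmr² = (16.0)(0.305)² + (6.02)(0.426)² = 2.581 kg·m²; I_f = 33.23 + 2.581 = 35.81 kg·m².
ω_f = I_p ω_i / I_f = (33.23)(21.2) / 35.81 = 19.67 rpm.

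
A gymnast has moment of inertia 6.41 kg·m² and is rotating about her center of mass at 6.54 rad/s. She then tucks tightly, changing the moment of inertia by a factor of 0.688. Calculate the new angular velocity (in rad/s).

With no external torque about the axis, L is conserved: I₁ω₁ = I₂ω₂.
I₂ = 0.688 × 6.41 = 4.410 kg·m².
ω₂ = I₁ω₁ / I₂ = (6.410)(6.54 rad/s) / (4.410) = 9.506 rad/s.

ω₂ ≈ 9.51 rad/s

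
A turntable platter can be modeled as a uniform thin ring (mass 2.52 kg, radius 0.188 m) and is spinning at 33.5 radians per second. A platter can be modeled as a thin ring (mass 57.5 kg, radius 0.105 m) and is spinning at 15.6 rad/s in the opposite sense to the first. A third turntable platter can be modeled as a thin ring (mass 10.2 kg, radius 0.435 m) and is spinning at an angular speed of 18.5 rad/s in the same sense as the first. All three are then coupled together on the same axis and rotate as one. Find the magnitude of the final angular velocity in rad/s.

The coupling torques are internal; angular momentum about the shared axis is conserved.
Moments of inertia: I_A = (2.52)(0.188)² = 0.08907 kg·m²; I_B = (57.5)(0.105)² = 0.6339 kg·m²; I_C = (10.2)(0.435)² = 1.930 kg·m².
Taking A's sense as positive: L = (0.08907)(33.5) − (0.6339)(15.6) + (1.930)(18.5) = 28.80 kg·m²·rad/s.
Combined I = 0.08907 + 0.6339 + 1.930 = 2.653 kg·m².
ω_f = L / I = 28.80 / 2.653 = 10.86 rad/s.

|ω_f| ≈ 10.9 rad/s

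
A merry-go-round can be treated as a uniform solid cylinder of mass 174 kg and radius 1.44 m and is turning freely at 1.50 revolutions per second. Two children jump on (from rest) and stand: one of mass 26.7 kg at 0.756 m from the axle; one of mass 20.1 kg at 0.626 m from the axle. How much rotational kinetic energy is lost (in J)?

energy lost ≈ 911 J

The added mass arrives with no angular momentum about the axle, and any external torque about the axle is negligible, so the system's angular momentum is conserved.
I_p = ½(174)(1.44)² = 180.4 kg·m².
Added inertia Σmr² = (26.7)(0.756)² + (20.1)(0.626)² = 23.14 kg·m²; I_f = 180.4 + 23.14 = 203.5 kg·m².
ω_f = I_p ω_i / I_f = (180.4)(1.50) / 203.5 = 1.329 rev/s.
KE_i = ½(180.4)(9.425 rad/s)² = 8012 J; KE_f = ½(203.5)(8.353)² = 7102 J.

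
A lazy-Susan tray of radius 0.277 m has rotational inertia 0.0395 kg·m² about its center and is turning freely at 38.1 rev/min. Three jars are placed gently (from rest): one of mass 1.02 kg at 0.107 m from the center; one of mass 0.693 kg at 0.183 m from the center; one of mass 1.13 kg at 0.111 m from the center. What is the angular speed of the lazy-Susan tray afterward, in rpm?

The added mass arrives with no angular momentum about the center, and any external torque about the center is negligible, so the system's angular momentum is conserved.
Added inertia Σmr² = (1.02)(0.107)² + (0.693)(0.183)² + (1.13)(0.111)² = 0.04881 kg·m²; I_f = 0.03950 + 0.04881 = 0.08831 kg·m².
ω_f = I_p ω_i / I_f = (0.03950)(38.1) / 0.08831 = 17.04 rpm.

ω_f ≈ 17.0 rpm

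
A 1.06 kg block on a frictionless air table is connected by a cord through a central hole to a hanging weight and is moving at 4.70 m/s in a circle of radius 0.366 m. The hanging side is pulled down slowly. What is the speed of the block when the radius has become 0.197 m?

v₂ ≈ 8.73 m/s

Central (radial) force ⇒ zero torque about the center ⇒ m v r is constant.
v₂ = v₁ r₁ / r₂ = (4.70)(0.366) / (0.197) = 8.732 m/s.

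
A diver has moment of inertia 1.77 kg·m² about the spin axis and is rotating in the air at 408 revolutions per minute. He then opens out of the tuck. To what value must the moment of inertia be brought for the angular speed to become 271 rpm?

I₂ ≈ 2.66 kg·m²

Angular momentum about the spin axis is conserved since the torque about it is zero.
I₂ = I₁ω₁ / ω₂ = (1.77)(408) / (271) = 2.665 kg·m².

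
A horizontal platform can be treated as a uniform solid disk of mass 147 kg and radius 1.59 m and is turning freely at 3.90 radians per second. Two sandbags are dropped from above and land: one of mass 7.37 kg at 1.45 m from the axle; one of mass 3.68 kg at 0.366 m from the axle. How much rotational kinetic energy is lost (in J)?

energy lost ≈ 112 J

The added mass arrives with no angular momentum about the axle, and any external torque about the axle is negligible, so the system's angular momentum is conserved.
I_p = ½(147)(1.59)² = 185.8 kg·m².
Added inertia Σmr² = (7.37)(1.45)² + (3.68)(0.366)² = 15.99 kg·m²; I_f = 185.8 + 15.99 = 201.8 kg·m².
ω_f = I_p ω_i / I_f = (185.8)(3.90) / 201.8 = 3.591 rad/s.
KE_i = ½(185.8)(3.900 rad/s)² = 1413 J; KE_f = ½(201.8)(3.591)² = 1301 J.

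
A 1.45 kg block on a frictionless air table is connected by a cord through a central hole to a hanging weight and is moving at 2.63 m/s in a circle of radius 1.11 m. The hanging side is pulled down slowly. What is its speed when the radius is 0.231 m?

Central (radial) force ⇒ zero torque about the center ⇒ m v r is constant.
v₂ = v₁ r₁ / r₂ = (2.63)(1.11) / (0.231) = 12.64 m/s.

v₂ ≈ 12.6 m/s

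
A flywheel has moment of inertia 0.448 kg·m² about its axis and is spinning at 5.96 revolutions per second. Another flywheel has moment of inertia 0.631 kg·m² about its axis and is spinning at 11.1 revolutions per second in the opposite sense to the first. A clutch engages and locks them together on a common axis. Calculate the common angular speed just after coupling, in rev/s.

|ω_f| ≈ 4.02 rev/s

No external torque acts about the common axis, so total angular momentum is conserved.
Taking A's sense as positive: L = (0.4480)(5.96) − (0.6310)(11.1) = -4.334 kg·m²·rev/s.
Combined I = 0.4480 + 0.6310 = 1.079 kg·m².
ω_f = L / I = -4.334 / 1.079 = -4.017 rev/s.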